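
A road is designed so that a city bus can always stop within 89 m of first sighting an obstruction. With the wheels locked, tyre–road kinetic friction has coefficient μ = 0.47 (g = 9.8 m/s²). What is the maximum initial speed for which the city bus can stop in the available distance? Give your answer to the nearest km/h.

a = μg = 0.47 × 9.8 = 4.606 m/s².
v²/(2a) = d ⇒ v = √(2 × 4.606 × 89) = √819.87 = 28.6334 m/s.
28.6334 m/s × 3.6 = 103.080 km/h.

Maximum speed ≈ 103 km/h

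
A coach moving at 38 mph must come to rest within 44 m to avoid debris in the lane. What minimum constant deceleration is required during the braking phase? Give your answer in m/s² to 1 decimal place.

Required deceleration ≈ 3.3 m/s²

38 mph × 0.44704 = 16.9875 m/s.
v² = 2a·d ⇒ a = v²/(2d) = 16.9875² / (2 × 44.000) = 288.575 / 88.000 = 3.2793 m/s².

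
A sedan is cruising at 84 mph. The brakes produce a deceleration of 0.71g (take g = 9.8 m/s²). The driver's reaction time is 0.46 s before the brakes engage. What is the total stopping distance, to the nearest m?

84 mph × 0.44704 = 37.5514 m/s.
a = 0.71 × 9.8 = 6.958 m/s².
Reaction distance = v·t_r = 37.5514 × 0.46 = 17.274 m.
Braking distance = v²/(2a) = 37.5514² / (2 × 6.958) = 1410.108 / 13.916 = 101.330 m.
Total = 17.274 + 101.330 = 118.604 m.

Total stopping distance ≈ 119 m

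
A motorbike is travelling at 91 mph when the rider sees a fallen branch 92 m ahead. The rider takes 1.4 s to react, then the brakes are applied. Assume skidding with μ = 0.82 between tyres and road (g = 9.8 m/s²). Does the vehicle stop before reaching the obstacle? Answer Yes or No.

No

91 mph × 0.44704 = 40.6806 m/s.
a = μg = 0.82 × 9.8 = 8.036 m/s².
Reaction distance = 40.6806 × 1.4 = 56.953 m.
Braking distance = v²/(2a) = 1654.911 / 16.072 = 102.969 m.
Total stopping distance = 56.953 + 102.969 = 159.922 m, vs 92 m available — it cannot stop in time and overshoots by 159.922 − 92 = 67.922 m.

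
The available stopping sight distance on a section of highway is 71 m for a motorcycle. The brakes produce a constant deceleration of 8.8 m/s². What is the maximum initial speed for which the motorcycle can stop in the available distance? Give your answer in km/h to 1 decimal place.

Maximum speed ≈ 127.3 km/h

v²/(2a) = d ⇒ v = √(2 × 8.800 × 71) = √1249.60 = 35.3497 m/s.
35.3497 m/s × 3.6 = 127.259 km/h.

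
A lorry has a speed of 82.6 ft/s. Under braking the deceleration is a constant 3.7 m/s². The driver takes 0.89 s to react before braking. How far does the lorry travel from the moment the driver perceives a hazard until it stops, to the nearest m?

82.6 ft/s × 0.3048 = 25.1765 m/s.
Reaction distance = v·t_r = 25.1765 × 0.89 = 22.407 m.
Braking distance = v²/(2a) = 25.1765² / (2 × 3.700) = 633.856 / 7.400 = 85.656 m.
Total = 22.407 + 85.656 = 108.063 m.

Total stopping distance ≈ 108 m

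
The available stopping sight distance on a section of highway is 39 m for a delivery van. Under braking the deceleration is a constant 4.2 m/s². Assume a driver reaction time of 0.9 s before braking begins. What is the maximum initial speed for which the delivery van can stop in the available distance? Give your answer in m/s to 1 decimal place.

Stopping distance: v·t_r + v²/(2a) = 39 with t_r = 0.9 s and a = 4.200 m/s².
So v² + 7.560 v − 327.60 = 0.
Positive root: v = −a·t_r + √((a·t_r)² + 2a·d) = −3.780 + √(14.288 + 327.60) = 14.7102 m/s.

Maximum speed ≈ 14.7 m/s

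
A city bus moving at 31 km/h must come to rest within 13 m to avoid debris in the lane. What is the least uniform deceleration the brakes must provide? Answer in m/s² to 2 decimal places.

31 km/h ÷ 3.6 = 8.6111 m/s.
v² = 2a·d ⇒ a = v²/(2d) = 8.6111² / (2 × 13.000) = 74.151 / 26.000 = 2.8520 m/s².

Required deceleration ≈ 2.85 m/s²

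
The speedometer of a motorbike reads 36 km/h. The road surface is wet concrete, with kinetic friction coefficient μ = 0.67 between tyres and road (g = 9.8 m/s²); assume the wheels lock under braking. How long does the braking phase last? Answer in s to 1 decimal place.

36 km/h ÷ 3.6 = 10.0000 m/s.
a = μg = 0.67 × 9.8 = 6.566 m/s².
Braking time = v/a = 10.0000 / 6.566 = 1.523 s.

Braking time ≈ 1.5 s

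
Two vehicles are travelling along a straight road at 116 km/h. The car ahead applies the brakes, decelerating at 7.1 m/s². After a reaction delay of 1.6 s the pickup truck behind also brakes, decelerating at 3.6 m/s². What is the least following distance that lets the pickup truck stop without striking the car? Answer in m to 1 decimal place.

116 km/h ÷ 3.6 = 32.2222 m/s.
Leader travels v²/(2a_L) = 1038.270 / 14.200 = 73.118 m before stopping.
Follower covers v·t_r = 32.2222 × 1.6 = 51.556 m while reacting, then v²/(2a_F) = 1038.270 / 7.200 = 144.204 m while braking, for a total of 51.556 + 144.204 = 195.760 m.
Since a_F ≤ a_L and the follower starts braking later, the follower is never slower than the leader, so the closest approach is when both have stopped.
Minimum gap = 195.760 − 73.118 = 122.642 m.

Minimum gap ≈ 122.6 m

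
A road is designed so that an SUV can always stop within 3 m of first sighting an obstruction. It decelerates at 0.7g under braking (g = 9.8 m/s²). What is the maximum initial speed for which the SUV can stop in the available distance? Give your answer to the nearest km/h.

Maximum speed ≈ 23 km/h

a = 0.7 × 9.8 = 6.860 m/s².
v²/(2a) = d ⇒ v = √(2 × 6.860 × 3) = √41.16 = 6.4156 m/s.
6.4156 m/s × 3.6 = 23.096 km/h.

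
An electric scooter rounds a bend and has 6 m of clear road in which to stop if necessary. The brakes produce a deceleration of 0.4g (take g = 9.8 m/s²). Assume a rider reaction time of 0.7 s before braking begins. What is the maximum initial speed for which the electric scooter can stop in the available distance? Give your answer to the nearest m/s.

a = 0.4 × 9.8 = 3.920 m/s².
Stopping distance: v·t_r + v²/(2a) = 6 with t_r = 0.7 s and a = 3.920 m/s².
So v² + 5.488 v − 47.04 = 0.
Positive root: v = −a·t_r + √((a·t_r)² + 2a·d) = −2.744 + √(7.530 + 47.04) = 4.6432 m/s.

Maximum speed ≈ 5 m/s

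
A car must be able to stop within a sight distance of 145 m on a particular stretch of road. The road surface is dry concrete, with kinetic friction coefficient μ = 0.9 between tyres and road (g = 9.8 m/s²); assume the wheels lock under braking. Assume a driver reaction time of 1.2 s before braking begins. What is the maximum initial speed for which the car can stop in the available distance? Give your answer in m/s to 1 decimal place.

Maximum speed ≈ 41.1 m/s

a = μg = 0.9 × 9.8 = 8.820 m/s².
Stopping distance: v·t_r + v²/(2a) = 145 with t_r = 1.2 s and a = 8.820 m/s².
So v² + 21.168 v − 2557.80 = 0.
Positive root: v = −a·t_r + √((a·t_r)² + 2a·d) = −10.584 + √(112.021 + 2557.80) = 41.0863 m/s.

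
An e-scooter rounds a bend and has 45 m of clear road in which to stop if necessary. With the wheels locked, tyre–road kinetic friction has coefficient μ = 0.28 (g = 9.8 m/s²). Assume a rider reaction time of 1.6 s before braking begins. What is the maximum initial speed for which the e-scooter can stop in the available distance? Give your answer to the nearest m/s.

Maximum speed ≈ 12 m/s

a = μg = 0.28 × 9.8 = 2.744 m/s².
Stopping distance: v·t_r + v²/(2a) = 45 with t_r = 1.6 s and a = 2.744 m/s².
So v² + 8.781 v − 246.96 = 0.
Positive root: v = −a·t_r + √((a·t_r)² + 2a·d) = −4.390 + √(19.272 + 246.96) = 11.9266 m/s.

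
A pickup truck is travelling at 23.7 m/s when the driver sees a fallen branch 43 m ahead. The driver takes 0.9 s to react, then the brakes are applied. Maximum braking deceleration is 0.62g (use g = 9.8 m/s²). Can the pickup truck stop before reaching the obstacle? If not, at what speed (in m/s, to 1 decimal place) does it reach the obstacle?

No — it strikes the obstacle at 17.3 m/s

a = 0.62 × 9.8 = 6.076 m/s².
Reaction distance = 23.7000 × 0.9 = 21.330 m.
Braking distance needed to stop: v²/(2a) = 561.690 / 12.152 = 46.222 m, so total needed = 21.330 + 46.222 = 67.552 m > 43 m — it cannot stop.
Distance remaining when braking begins: 43 − 21.330 = 21.670 m.
v² = v₀² − 2a·d = 561.690 − 2 × 6.076 × 21.670 = 298.356 m²/s².
v = √298.356 = 17.273 m/s.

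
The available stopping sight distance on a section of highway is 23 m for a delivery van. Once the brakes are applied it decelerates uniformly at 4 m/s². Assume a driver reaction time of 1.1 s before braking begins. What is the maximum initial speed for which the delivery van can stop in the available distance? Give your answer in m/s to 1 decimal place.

Maximum speed ≈ 9.9 m/s

Stopping distance: v·t_r + v²/(2a) = 23 with t_r = 1.1 s and a = 4.000 m/s².
So v² + 8.800 v − 184.00 = 0.
Positive root: v = −a·t_r + √((a·t_r)² + 2a·d) = −4.400 + √(19.360 + 184.00) = 9.8604 m/s.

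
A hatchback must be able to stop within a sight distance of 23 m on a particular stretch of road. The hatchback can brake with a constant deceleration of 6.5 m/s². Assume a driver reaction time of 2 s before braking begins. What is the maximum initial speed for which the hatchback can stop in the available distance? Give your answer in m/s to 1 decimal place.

Maximum speed ≈ 8.6 m/s

Stopping distance: v·t_r + v²/(2a) = 23 with t_r = 2 s and a = 6.500 m/s².
So v² + 26.000 v − 299.00 = 0.
Positive root: v = −a·t_r + √((a·t_r)² + 2a·d) = −13.000 + √(169.000 + 299.00) = 8.6333 m/s.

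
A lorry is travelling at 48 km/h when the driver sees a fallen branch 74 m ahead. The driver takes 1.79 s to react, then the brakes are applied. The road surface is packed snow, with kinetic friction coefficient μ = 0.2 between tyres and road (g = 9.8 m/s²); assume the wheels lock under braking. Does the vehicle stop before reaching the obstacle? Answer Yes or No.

Yes

48 km/h ÷ 3.6 = 13.3333 m/s.
a = μg = 0.2 × 9.8 = 1.960 m/s².
Reaction distance = 13.3333 × 1.79 = 23.867 m.
Braking distance = v²/(2a) = 177.777 / 3.920 = 45.351 m.
Total stopping distance = 23.867 + 45.351 = 69.218 m, vs 74 m available — it stops with 74 − 69.218 = 4.782 m to spare.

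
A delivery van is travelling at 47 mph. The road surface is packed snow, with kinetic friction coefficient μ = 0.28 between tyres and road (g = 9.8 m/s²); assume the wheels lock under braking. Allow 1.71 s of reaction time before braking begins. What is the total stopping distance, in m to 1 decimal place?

47 mph × 0.44704 = 21.0109 m/s.
a = μg = 0.28 × 9.8 = 2.744 m/s².
Reaction distance = v·t_r = 21.0109 × 1.71 = 35.929 m.
Braking distance = v²/(2a) = 21.0109² / (2 × 2.744) = 441.458 / 5.488 = 80.441 m.
Total = 35.929 + 80.441 = 116.370 m.

Total stopping distance ≈ 116.4 m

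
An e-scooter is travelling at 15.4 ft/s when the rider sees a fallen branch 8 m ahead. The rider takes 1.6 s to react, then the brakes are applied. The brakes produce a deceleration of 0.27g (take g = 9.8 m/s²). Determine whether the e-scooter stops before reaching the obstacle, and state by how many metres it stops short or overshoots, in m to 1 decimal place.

15.4 ft/s × 0.3048 = 4.6939 m/s.
a = 0.27 × 9.8 = 2.646 m/s².
Reaction distance = 4.6939 × 1.6 = 7.510 m.
Braking distance = v²/(2a) = 22.033 / 5.292 = 4.163 m.
Total stopping distance = 7.510 + 4.163 = 11.673 m, vs 8 m available — it cannot stop in time and overshoots by 11.673 − 8 = 3.673 m.

No — it overshoots by 3.7 m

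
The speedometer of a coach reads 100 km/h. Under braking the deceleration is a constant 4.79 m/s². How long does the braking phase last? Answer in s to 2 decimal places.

Braking time ≈ 5.80 s

100 km/h ÷ 3.6 = 27.7778 m/s.
Braking time = v/a = 27.7778 / 4.790 = 5.799 s.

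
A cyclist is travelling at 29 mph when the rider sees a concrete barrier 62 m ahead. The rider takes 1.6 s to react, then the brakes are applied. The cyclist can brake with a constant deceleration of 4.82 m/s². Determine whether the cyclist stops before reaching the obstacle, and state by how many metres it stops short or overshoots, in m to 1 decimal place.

Yes — it stops 23.8 m short of the obstacle

29 mph × 0.44704 = 12.9642 m/s.
Reaction distance = 12.9642 × 1.6 = 20.743 m.
Braking distance = v²/(2a) = 168.070 / 9.640 = 17.435 m.
Total stopping distance = 20.743 + 17.435 = 38.178 m, vs 62 m available — it stops with 62 − 38.178 = 23.822 m to spare.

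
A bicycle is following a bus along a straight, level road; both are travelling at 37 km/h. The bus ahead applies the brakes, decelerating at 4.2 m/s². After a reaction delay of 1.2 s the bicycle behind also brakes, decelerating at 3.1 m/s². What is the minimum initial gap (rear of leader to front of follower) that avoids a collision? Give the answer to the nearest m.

37 km/h ÷ 3.6 = 10.2778 m/s.
Leader travels v²/(2a_L) = 105.633 / 8.400 = 12.575 m before stopping.
Follower covers v·t_r = 10.2778 × 1.2 = 12.333 m while reacting, then v²/(2a_F) = 105.633 / 6.200 = 17.038 m while braking, for a total of 12.333 + 17.038 = 29.371 m.
Since a_F ≤ a_L and the follower starts braking later, the follower is never slower than the leader, so the closest approach is when both have stopped.
Minimum gap = 29.371 − 12.575 = 16.796 m.

Minimum gap ≈ 17 m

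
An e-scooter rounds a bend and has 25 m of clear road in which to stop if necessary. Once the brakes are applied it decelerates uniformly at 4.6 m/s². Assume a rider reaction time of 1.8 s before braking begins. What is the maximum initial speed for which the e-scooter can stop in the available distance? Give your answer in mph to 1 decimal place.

Maximum speed ≈ 20.1 mph

Stopping distance: v·t_r + v²/(2a) = 25 with t_r = 1.8 s and a = 4.600 m/s².
So v² + 16.560 v − 230.00 = 0.
Positive root: v = −a·t_r + √((a·t_r)² + 2a·d) = −8.280 + √(68.558 + 230.00) = 8.9988 m/s.
8.9988 m/s ÷ 0.44704 = 20.130 mph.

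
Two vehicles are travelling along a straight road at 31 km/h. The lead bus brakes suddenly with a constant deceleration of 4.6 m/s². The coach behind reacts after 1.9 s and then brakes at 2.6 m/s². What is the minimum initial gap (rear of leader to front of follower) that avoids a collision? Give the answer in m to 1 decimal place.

31 km/h ÷ 3.6 = 8.6111 m/s.
Leader travels v²/(2a_L) = 74.151 / 9.200 = 8.060 m before stopping.
Follower covers v·t_r = 8.6111 × 1.9 = 16.361 m while reacting, then v²/(2a_F) = 74.151 / 5.200 = 14.260 m while braking, for a total of 16.361 + 14.260 = 30.621 m.
Since a_F ≤ a_L and the follower starts braking later, the follower is never slower than the leader, so the closest approach is when both have stopped.
Minimum gap = 30.621 − 8.060 = 22.561 m.

Minimum gap ≈ 22.6 m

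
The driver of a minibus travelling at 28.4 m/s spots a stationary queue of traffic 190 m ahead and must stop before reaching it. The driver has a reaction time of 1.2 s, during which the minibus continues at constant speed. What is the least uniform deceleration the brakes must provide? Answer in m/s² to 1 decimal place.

Required deceleration ≈ 2.6 m/s²

Distance covered during reaction = 28.4000 × 1.2 = 34.080 m.
Distance available for braking: 190 − 34.080 = 155.920 m.
v² = 2a·d ⇒ a = v²/(2d) = 28.4000² / (2 × 155.920) = 806.560 / 311.840 = 2.5865 m/s².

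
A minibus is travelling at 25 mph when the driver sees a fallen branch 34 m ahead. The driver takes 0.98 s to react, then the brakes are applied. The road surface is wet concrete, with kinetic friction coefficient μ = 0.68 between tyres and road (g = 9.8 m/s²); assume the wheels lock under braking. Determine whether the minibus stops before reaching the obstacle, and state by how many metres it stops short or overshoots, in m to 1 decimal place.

25 mph × 0.44704 = 11.1760 m/s.
a = μg = 0.68 × 9.8 = 6.664 m/s².
Reaction distance = 11.1760 × 0.98 = 10.952 m.
Braking distance = v²/(2a) = 124.903 / 13.328 = 9.371 m.
Total stopping distance = 10.952 + 9.371 = 20.323 m, vs 34 m available — it stops with 34 − 20.323 = 13.677 m to spare.

Yes — it stops 13.7 m short of the obstacle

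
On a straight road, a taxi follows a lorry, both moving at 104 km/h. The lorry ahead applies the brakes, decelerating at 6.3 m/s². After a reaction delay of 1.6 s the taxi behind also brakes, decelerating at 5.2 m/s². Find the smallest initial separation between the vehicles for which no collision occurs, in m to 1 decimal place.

104 km/h ÷ 3.6 = 28.8889 m/s.
Leader travels v²/(2a_L) = 834.569 / 12.600 = 66.236 m before stopping.
Follower covers v·t_r = 28.8889 × 1.6 = 46.222 m while reacting, then v²/(2a_F) = 834.569 / 10.400 = 80.247 m while braking, for a total of 46.222 + 80.247 = 126.469 m.
Since a_F ≤ a_L and the follower starts braking later, the follower is never slower than the leader, so the closest approach is when both have stopped.
Minimum gap = 126.469 − 66.236 = 60.233 m.

Minimum gap ≈ 60.2 m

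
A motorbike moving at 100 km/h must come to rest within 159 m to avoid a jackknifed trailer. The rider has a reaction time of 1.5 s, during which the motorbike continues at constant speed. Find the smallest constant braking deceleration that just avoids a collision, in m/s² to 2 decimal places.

100 km/h ÷ 3.6 = 27.7778 m/s.
Distance covered during reaction = 27.7778 × 1.5 = 41.667 m.
Distance available for braking: 159 − 41.667 = 117.333 m.
v² = 2a·d ⇒ a = v²/(2d) = 27.7778² / (2 × 117.333) = 771.606 / 234.666 = 3.2881 m/s².

Required deceleration ≈ 3.29 m/s²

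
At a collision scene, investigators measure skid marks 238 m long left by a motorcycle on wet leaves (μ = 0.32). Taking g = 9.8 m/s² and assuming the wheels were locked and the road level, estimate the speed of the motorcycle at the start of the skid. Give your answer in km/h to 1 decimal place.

Initial speed ≈ 139.1 km/h

Deceleration a = μg = 0.32 × 9.8 = 3.136 m/s².
v = √(2a·d) = √(2 × 3.136 × 238) = √1492.736 = 38.6359 m/s.
= 38.6359 × 3.6 = 139.089 km/h.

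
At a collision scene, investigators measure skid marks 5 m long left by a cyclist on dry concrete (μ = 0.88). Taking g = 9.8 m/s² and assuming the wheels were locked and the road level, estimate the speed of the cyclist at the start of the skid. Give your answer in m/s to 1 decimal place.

Deceleration a = μg = 0.88 × 9.8 = 8.624 m/s².
v = √(2a·d) = √(2 × 8.624 × 5) = √86.240 = 9.2865 m/s.

Initial speed ≈ 9.3 m/s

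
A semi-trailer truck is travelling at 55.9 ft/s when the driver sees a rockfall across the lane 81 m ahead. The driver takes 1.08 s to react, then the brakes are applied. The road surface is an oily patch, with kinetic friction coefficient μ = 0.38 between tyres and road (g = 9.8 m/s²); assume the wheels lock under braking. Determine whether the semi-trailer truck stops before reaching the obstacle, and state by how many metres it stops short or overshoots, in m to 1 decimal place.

Yes — it stops 23.6 m short of the obstacle

55.9 ft/s × 0.3048 = 17.0383 m/s.
a = μg = 0.38 × 9.8 = 3.724 m/s².
Reaction distance = 17.0383 × 1.08 = 18.401 m.
Braking distance = v²/(2a) = 290.304 / 7.448 = 38.977 m.
Total stopping distance = 18.401 + 38.977 = 57.378 m, vs 81 m available — it stops with 81 − 57.378 = 23.622 m to spare.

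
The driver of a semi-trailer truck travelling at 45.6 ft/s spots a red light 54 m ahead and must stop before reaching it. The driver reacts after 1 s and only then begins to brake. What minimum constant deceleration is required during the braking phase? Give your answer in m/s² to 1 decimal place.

Required deceleration ≈ 2.4 m/s²

45.6 ft/s × 0.3048 = 13.8989 m/s.
Distance covered during reaction = 13.8989 × 1 = 13.899 m.
Distance available for braking: 54 − 13.899 = 40.101 m.
v² = 2a·d ⇒ a = v²/(2d) = 13.8989² / (2 × 40.101) = 193.179 / 80.202 = 2.4087 m/s².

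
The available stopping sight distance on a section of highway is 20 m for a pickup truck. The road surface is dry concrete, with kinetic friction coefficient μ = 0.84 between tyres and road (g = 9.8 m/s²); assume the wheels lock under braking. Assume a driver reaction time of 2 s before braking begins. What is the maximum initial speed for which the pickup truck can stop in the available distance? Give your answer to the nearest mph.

Maximum speed ≈ 18 mph

a = μg = 0.84 × 9.8 = 8.232 m/s².
Stopping distance: v·t_r + v²/(2a) = 20 with t_r = 2 s and a = 8.232 m/s².
So v² + 32.928 v − 329.28 = 0.
Positive root: v = −a·t_r + √((a·t_r)² + 2a·d) = −16.464 + √(271.063 + 329.28) = 8.0379 m/s.
8.0379 m/s ÷ 0.44704 = 17.980 mph.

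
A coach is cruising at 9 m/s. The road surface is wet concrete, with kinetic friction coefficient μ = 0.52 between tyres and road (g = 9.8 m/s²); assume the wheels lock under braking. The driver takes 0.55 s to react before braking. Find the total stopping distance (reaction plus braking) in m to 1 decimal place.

Total stopping distance ≈ 12.9 m

a = μg = 0.52 × 9.8 = 5.096 m/s².
Reaction distance = v·t_r = 9.0000 × 0.55 = 4.950 m.
Braking distance = v²/(2a) = 9.0000² / (2 × 5.096) = 81.000 / 10.192 = 7.947 m.
Total = 4.950 + 7.947 = 12.897 m.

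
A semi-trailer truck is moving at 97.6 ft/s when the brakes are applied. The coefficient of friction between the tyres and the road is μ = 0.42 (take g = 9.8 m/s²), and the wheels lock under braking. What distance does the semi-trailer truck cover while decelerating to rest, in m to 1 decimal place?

Braking distance ≈ 107.5 m

97.6 ft/s × 0.3048 = 29.7485 m/s.
a = μg = 0.42 × 9.8 = 4.116 m/s².
Braking distance = v²/(2a) = 29.7485² / (2 × 4.116) = 884.973 / 8.232 = 107.504 m.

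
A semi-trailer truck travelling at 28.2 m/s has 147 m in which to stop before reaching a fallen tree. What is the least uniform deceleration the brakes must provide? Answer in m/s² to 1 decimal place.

v² = 2a·d ⇒ a = v²/(2d) = 28.2000² / (2 × 147.000) = 795.240 / 294.000 = 2.7049 m/s².

Required deceleration ≈ 2.7 m/s²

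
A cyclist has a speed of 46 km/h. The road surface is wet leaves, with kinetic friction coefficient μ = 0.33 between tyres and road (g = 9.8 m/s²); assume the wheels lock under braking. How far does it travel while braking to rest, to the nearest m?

46 km/h ÷ 3.6 = 12.7778 m/s.
a = μg = 0.33 × 9.8 = 3.234 m/s².
Braking distance = v²/(2a) = 12.7778² / (2 × 3.234) = 163.272 / 6.468 = 25.243 m.

Braking distance ≈ 25 m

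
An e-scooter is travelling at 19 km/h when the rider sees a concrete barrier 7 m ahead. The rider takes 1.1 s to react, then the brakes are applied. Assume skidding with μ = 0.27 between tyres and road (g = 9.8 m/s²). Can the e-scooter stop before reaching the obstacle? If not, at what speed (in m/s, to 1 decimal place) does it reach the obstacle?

No — it strikes the obstacle at 4.6 m/s

19 km/h ÷ 3.6 = 5.2778 m/s.
a = μg = 0.27 × 9.8 = 2.646 m/s².
Reaction distance = 5.2778 × 1.1 = 5.806 m.
Braking distance needed to stop: v²/(2a) = 27.855 / 5.292 = 5.264 m, so total needed = 5.806 + 5.264 = 11.070 m > 7 m — it cannot stop.
Distance remaining when braking begins: 7 − 5.806 = 1.194 m.
v² = v₀² − 2a·d = 27.855 − 2 × 2.646 × 1.194 = 21.536 m²/s².
v = √21.536 = 4.641 m/s.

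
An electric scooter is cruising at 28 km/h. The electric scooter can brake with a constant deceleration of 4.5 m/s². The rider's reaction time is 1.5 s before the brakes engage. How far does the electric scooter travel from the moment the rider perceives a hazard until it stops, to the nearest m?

28 km/h ÷ 3.6 = 7.7778 m/s.
Reaction distance = v·t_r = 7.7778 × 1.5 = 11.667 m.
Braking distance = v²/(2a) = 7.7778² / (2 × 4.500) = 60.494 / 9.000 = 6.722 m.
Total = 11.667 + 6.722 = 18.389 m.

Total stopping distance ≈ 18 m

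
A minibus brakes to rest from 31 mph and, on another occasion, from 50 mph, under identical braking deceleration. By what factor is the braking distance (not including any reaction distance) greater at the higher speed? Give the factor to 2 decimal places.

Factor ≈ 2.60

Braking distance d = v²/(2a), so with a fixed, d ∝ v².
Factor = (50/31)² = 1.6129² = 2.6014.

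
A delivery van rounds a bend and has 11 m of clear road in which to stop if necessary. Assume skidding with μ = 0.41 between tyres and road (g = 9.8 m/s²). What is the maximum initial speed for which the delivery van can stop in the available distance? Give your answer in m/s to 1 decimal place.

a = μg = 0.41 × 9.8 = 4.018 m/s².
v²/(2a) = d ⇒ v = √(2 × 4.018 × 11) = √88.40 = 9.4021 m/s.

Maximum speed ≈ 9.4 m/s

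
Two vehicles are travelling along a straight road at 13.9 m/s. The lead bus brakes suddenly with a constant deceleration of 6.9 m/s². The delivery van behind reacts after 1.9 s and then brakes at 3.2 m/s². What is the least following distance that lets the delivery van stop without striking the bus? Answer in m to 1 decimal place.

Minimum gap ≈ 42.6 m

Leader travels v²/(2a_L) = 193.210 / 13.800 = 14.001 m before stopping.
Follower covers v·t_r = 13.9000 × 1.9 = 26.410 m while reacting, then v²/(2a_F) = 193.210 / 6.400 = 30.189 m while braking, for a total of 26.410 + 30.189 = 56.599 m.
Since a_F ≤ a_L and the follower starts braking later, the follower is never slower than the leader, so the closest approach is when both have stopped.
Minimum gap = 56.599 − 14.001 = 42.598 m.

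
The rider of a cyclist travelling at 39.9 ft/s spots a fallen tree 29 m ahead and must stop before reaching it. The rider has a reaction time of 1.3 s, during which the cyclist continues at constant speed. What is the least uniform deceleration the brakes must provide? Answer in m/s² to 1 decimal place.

39.9 ft/s × 0.3048 = 12.1615 m/s.
Distance covered during reaction = 12.1615 × 1.3 = 15.810 m.
Distance available for braking: 29 − 15.810 = 13.190 m.
v² = 2a·d ⇒ a = v²/(2d) = 12.1615² / (2 × 13.190) = 147.902 / 26.380 = 5.6066 m/s².

Required deceleration ≈ 5.6 m/s²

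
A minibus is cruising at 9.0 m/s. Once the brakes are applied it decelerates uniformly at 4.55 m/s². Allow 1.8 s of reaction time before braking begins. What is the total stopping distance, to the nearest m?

Total stopping distance ≈ 25 m

Reaction distance = v·t_r = 9.0000 × 1.8 = 16.200 m.
Braking distance = v²/(2a) = 9.0000² / (2 × 4.550) = 81.000 / 9.100 = 8.901 m.
Total = 16.200 + 8.901 = 25.101 m.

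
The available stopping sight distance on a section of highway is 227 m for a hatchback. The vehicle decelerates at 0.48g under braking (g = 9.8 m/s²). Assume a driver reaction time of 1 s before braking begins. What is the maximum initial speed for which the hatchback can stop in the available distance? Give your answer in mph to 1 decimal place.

a = 0.48 × 9.8 = 4.704 m/s².
Stopping distance: v·t_r + v²/(2a) = 227 with t_r = 1 s and a = 4.704 m/s².
So v² + 9.408 v − 2135.62 = 0.
Positive root: v = −a·t_r + √((a·t_r)² + 2a·d) = −4.704 + √(22.128 + 2135.62) = 41.7476 m/s.
41.7476 m/s ÷ 0.44704 = 93.387 mph.

Maximum speed ≈ 93.4 mph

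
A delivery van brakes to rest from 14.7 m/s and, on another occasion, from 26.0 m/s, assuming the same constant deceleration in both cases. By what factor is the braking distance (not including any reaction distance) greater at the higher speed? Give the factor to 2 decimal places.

Braking distance d = v²/(2a), so with a fixed, d ∝ v².
Factor = (26.0/14.7)² = 1.7687² = 3.1283.

Factor ≈ 3.13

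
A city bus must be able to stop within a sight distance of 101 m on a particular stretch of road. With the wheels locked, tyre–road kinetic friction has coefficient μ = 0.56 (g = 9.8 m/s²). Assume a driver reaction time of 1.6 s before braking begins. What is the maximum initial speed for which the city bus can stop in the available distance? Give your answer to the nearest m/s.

a = μg = 0.56 × 9.8 = 5.488 m/s².
Stopping distance: v·t_r + v²/(2a) = 101 with t_r = 1.6 s and a = 5.488 m/s².
So v² + 17.562 v − 1108.58 = 0.
Positive root: v = −a·t_r + √((a·t_r)² + 2a·d) = −8.781 + √(77.106 + 1108.58) = 25.6528 m/s.

Maximum speed ≈ 26 m/s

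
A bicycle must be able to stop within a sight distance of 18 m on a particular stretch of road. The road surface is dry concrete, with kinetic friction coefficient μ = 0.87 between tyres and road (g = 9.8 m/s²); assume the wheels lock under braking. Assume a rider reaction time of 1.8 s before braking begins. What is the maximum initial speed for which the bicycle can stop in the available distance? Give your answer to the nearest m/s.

Maximum speed ≈ 8 m/s

a = μg = 0.87 × 9.8 = 8.526 m/s².
Stopping distance: v·t_r + v²/(2a) = 18 with t_r = 1.8 s and a = 8.526 m/s².
So v² + 30.694 v − 306.94 = 0.
Positive root: v = −a·t_r + √((a·t_r)² + 2a·d) = −15.347 + √(235.530 + 306.94) = 7.9440 m/s.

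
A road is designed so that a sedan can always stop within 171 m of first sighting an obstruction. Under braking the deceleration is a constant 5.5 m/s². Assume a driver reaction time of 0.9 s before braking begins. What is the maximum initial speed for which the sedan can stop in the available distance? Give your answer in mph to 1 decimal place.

Maximum speed ≈ 86.6 mph

Stopping distance: v·t_r + v²/(2a) = 171 with t_r = 0.9 s and a = 5.500 m/s².
So v² + 9.900 v − 1881.00 = 0.
Positive root: v = −a·t_r + √((a·t_r)² + 2a·d) = −4.950 + √(24.503 + 1881.00) = 38.7021 m/s.
38.7021 m/s ÷ 0.44704 = 86.574 mph.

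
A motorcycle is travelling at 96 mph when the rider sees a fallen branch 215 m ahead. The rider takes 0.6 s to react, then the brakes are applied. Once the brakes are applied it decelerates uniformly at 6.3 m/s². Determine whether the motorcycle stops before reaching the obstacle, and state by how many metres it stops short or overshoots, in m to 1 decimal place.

96 mph × 0.44704 = 42.9158 m/s.
Reaction distance = 42.9158 × 0.6 = 25.749 m.
Braking distance = v²/(2a) = 1841.766 / 12.600 = 146.172 m.
Total stopping distance = 25.749 + 146.172 = 171.921 m, vs 215 m available — it stops with 215 − 171.921 = 43.079 m to spare.

Yes — it stops 43.1 m short of the obstacle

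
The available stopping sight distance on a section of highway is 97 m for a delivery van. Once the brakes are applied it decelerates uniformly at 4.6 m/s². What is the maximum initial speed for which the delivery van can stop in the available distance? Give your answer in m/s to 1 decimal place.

v²/(2a) = d ⇒ v = √(2 × 4.600 × 97) = √892.40 = 29.8731 m/s.

Maximum speed ≈ 29.9 m/s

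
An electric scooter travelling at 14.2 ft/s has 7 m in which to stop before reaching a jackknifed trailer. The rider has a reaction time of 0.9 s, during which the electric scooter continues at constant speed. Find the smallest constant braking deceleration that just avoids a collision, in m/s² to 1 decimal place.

14.2 ft/s × 0.3048 = 4.3282 m/s.
Distance covered during reaction = 4.3282 × 0.9 = 3.895 m.
Distance available for braking: 7 − 3.895 = 3.105 m.
v² = 2a·d ⇒ a = v²/(2d) = 4.3282² / (2 × 3.105) = 18.733 / 6.210 = 3.0166 m/s².

Required deceleration ≈ 3.0 m/s²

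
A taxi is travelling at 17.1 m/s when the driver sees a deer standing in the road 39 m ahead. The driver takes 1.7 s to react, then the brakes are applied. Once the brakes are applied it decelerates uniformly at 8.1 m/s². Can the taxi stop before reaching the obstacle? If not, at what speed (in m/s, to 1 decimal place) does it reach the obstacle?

No — it strikes the obstacle at 11.5 m/s

Reaction distance = 17.1000 × 1.7 = 29.070 m.
Braking distance needed to stop: v²/(2a) = 292.410 / 16.200 = 18.050 m, so total needed = 29.070 + 18.050 = 47.120 m > 39 m — it cannot stop.
Distance remaining when braking begins: 39 − 29.070 = 9.930 m.
v² = v₀² − 2a·d = 292.410 − 2 × 8.100 × 9.930 = 131.544 m²/s².
v = √131.544 = 11.469 m/s.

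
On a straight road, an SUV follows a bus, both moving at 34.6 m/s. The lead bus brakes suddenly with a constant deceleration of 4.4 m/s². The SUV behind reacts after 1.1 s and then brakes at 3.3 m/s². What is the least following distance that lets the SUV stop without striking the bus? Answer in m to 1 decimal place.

Minimum gap ≈ 83.4 m

Leader travels v²/(2a_L) = 1197.160 / 8.800 = 136.041 m before stopping.
Follower covers v·t_r = 34.6000 × 1.1 = 38.060 m while reacting, then v²/(2a_F) = 1197.160 / 6.600 = 181.388 m while braking, for a total of 38.060 + 181.388 = 219.448 m.
Since a_F ≤ a_L and the follower starts braking later, the follower is never slower than the leader, so the closest approach is when both have stopped.
Minimum gap = 219.448 − 136.041 = 83.407 m.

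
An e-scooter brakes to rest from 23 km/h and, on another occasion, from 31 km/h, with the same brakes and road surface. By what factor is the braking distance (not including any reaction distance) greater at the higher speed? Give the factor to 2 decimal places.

Braking distance d = v²/(2a), so with a fixed, d ∝ v².
Factor = (31/23)² = 1.3478² = 1.8166.

Factor ≈ 1.82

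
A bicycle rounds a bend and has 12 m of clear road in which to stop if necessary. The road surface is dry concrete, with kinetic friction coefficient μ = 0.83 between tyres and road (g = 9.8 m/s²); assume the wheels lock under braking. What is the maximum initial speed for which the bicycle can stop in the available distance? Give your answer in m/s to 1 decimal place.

Maximum speed ≈ 14.0 m/s

a = μg = 0.83 × 9.8 = 8.134 m/s².
v²/(2a) = d ⇒ v = √(2 × 8.134 × 12) = √195.22 = 13.9721 m/s.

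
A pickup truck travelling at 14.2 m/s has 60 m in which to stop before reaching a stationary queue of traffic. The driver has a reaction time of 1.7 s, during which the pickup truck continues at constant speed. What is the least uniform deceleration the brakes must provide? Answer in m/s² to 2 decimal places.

Distance covered during reaction = 14.2000 × 1.7 = 24.140 m.
Distance available for braking: 60 − 24.140 = 35.860 m.
v² = 2a·d ⇒ a = v²/(2d) = 14.2000² / (2 × 35.860) = 201.640 / 71.720 = 2.8115 m/s².

Required deceleration ≈ 2.81 m/s²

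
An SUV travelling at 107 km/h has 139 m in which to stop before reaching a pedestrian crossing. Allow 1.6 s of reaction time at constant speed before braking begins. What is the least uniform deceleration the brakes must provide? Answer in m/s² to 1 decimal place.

107 km/h ÷ 3.6 = 29.7222 m/s.
Distance covered during reaction = 29.7222 × 1.6 = 47.556 m.
Distance available for braking: 139 − 47.556 = 91.444 m.
v² = 2a·d ⇒ a = v²/(2d) = 29.7222² / (2 × 91.444) = 883.409 / 182.888 = 4.8303 m/s².

Required deceleration ≈ 4.8 m/s²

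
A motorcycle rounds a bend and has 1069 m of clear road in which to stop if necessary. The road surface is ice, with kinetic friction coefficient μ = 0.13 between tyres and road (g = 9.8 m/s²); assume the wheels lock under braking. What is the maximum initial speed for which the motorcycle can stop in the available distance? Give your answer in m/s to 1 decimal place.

Maximum speed ≈ 52.2 m/s

a = μg = 0.13 × 9.8 = 1.274 m/s².
v²/(2a) = d ⇒ v = √(2 × 1.274 × 1069) = √2723.81 = 52.1901 m/s.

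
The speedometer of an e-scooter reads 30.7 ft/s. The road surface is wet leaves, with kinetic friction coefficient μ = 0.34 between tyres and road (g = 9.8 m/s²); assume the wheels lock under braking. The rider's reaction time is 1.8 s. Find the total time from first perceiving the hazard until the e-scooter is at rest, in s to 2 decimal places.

Total time ≈ 4.61 s

30.7 ft/s × 0.3048 = 9.3574 m/s.
a = μg = 0.34 × 9.8 = 3.332 m/s².
Braking time = v/a = 9.3574 / 3.332 = 2.808 s.
Total = 1.8 + 2.808 = 4.608 s.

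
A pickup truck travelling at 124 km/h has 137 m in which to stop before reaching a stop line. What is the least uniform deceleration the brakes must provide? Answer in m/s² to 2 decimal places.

124 km/h ÷ 3.6 = 34.4444 m/s.
v² = 2a·d ⇒ a = v²/(2d) = 34.4444² / (2 × 137.000) = 1186.417 / 274.000 = 4.3300 m/s².

Required deceleration ≈ 4.33 m/s²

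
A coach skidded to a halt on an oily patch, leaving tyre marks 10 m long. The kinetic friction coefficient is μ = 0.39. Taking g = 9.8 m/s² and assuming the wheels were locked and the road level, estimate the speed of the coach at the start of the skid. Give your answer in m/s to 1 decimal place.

Initial speed ≈ 8.7 m/s

Deceleration a = μg = 0.39 × 9.8 = 3.822 m/s².
v = √(2a·d) = √(2 × 3.822 × 10) = √76.440 = 8.7430 m/s.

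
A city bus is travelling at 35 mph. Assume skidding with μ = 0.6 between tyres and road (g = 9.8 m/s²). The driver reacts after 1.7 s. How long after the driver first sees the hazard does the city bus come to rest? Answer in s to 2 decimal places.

Total time ≈ 4.36 s

35 mph × 0.44704 = 15.6464 m/s.
a = μg = 0.6 × 9.8 = 5.880 m/s².
Braking time = v/a = 15.6464 / 5.880 = 2.661 s.
Total = 1.7 + 2.661 = 4.361 s.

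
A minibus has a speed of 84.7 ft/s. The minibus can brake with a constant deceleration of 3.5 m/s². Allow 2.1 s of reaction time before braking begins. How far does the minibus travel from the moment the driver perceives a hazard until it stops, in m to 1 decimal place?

Total stopping distance ≈ 149.4 m

84.7 ft/s × 0.3048 = 25.8166 m/s.
Reaction distance = v·t_r = 25.8166 × 2.1 = 54.215 m.
Braking distance = v²/(2a) = 25.8166² / (2 × 3.500) = 666.497 / 7.000 = 95.214 m.
Total = 54.215 + 95.214 = 149.429 m.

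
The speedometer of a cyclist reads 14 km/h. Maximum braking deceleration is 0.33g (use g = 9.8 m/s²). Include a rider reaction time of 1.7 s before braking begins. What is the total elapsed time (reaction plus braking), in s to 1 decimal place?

14 km/h ÷ 3.6 = 3.8889 m/s.
a = 0.33 × 9.8 = 3.234 m/s².
Braking time = v/a = 3.8889 / 3.234 = 1.203 s.
Total = 1.7 + 1.203 = 2.903 s.

Total time ≈ 2.9 s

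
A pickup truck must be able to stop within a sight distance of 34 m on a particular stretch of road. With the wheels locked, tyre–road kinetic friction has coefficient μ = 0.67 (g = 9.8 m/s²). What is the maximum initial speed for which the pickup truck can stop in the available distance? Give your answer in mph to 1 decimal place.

Maximum speed ≈ 47.3 mph

a = μg = 0.67 × 9.8 = 6.566 m/s².
v²/(2a) = d ⇒ v = √(2 × 6.566 × 34) = √446.49 = 21.1303 m/s.
21.1303 m/s ÷ 0.44704 = 47.267 mph.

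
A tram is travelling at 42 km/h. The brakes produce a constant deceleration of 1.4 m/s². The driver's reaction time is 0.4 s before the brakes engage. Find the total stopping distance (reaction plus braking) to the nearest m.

Total stopping distance ≈ 53 m

42 km/h ÷ 3.6 = 11.6667 m/s.
Reaction distance = v·t_r = 11.6667 × 0.4 = 4.667 m.
Braking distance = v²/(2a) = 11.6667² / (2 × 1.400) = 136.112 / 2.800 = 48.611 m.
Total = 4.667 + 48.611 = 53.278 m.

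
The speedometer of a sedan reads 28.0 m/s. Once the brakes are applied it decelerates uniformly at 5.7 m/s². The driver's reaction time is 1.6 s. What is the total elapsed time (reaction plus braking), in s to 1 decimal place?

Braking time = v/a = 28.0000 / 5.700 = 4.912 s.
Total = 1.6 + 4.912 = 6.512 s.

Total time ≈ 6.5 s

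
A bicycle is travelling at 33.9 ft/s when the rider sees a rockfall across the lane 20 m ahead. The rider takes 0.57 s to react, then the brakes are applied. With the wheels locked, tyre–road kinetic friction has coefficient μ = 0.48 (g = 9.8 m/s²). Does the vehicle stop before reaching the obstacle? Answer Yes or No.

Yes

33.9 ft/s × 0.3048 = 10.3327 m/s.
a = μg = 0.48 × 9.8 = 4.704 m/s².
Reaction distance = 10.3327 × 0.57 = 5.890 m.
Braking distance = v²/(2a) = 106.765 / 9.408 = 11.348 m.
Total stopping distance = 5.890 + 11.348 = 17.238 m, vs 20 m available — it stops with 20 − 17.238 = 2.762 m to spare.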